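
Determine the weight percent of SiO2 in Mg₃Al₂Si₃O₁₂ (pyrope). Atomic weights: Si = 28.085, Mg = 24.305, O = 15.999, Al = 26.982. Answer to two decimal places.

Formula mass = 403.122 g/mol.
3 Si → 3.0000 mol SiO2 per formula unit; M(SiO2) = 60.083, so SiO2 mass = 180.249 g.
180.249/403.122 × 100 = 44.71 wt%.

44.71 wt%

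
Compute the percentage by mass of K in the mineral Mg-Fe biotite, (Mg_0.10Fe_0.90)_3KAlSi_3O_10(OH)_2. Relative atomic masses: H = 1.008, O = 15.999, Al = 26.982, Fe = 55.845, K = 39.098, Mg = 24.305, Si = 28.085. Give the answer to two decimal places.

7.78 weight percent

M((Mg_0.10Fe_0.90)_3KAlSi_3O_10(OH)_2) = 502.412 g/mol.
K contributes 1 × 39.098 = 39.098 g per mole.
39.098/502.412 = 0.0778 → 7.78%.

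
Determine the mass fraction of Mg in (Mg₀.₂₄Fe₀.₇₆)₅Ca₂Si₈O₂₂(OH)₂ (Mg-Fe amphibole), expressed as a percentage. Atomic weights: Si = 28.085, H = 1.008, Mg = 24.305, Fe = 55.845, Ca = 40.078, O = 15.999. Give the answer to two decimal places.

3.13 wt%

M((Mg₀.₂₄Fe₀.₇₆)₅Ca₂Si₈O₂₂(OH)₂) = 932.205 g/mol.
Mg contributes 1.20 × 24.305 = 29.166 g per mole.
29.166/932.205 = 0.0313 → 3.13%.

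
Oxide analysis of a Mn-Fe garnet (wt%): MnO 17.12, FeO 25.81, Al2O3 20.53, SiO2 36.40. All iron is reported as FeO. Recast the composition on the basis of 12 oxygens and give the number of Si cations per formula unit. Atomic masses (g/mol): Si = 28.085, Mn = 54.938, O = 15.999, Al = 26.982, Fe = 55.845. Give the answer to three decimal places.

MnO (M=70.937): mol = 0.24134; Mn = 0.24134, O = 0.24134.
FeO (M=71.844): mol = 0.35925; Fe = 0.35925, O = 0.35925.
Al2O3 (M=101.961): mol = 0.20135; Al = 0.40270, O = 0.60405.
SiO2 (M=60.083): mol = 0.60583; Si = 0.60583, O = 1.21166.
ΣO = 2.41630; factor = 12/ΣO = 4.96627.
Si apfu = 0.60583 × 4.96627 = 3.009.

3.009 Si apfu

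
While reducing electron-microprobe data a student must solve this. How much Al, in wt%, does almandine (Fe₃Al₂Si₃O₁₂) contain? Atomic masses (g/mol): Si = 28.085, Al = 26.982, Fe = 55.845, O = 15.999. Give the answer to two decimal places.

10.84 wt%

Formula mass = 3·55.845 + 2·26.982 + 3·28.085 + 12·15.999 = 497.742 g/mol, of which 53.964 g is Al.
So Al makes up 53.964/497.742 = 0.1084 of the mass, i.e. 10.84%.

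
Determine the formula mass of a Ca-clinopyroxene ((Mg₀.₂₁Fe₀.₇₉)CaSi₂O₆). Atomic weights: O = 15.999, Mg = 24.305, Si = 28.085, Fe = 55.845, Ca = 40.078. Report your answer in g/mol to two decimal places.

241.46 g/mol

M = 0.21*24.305 + 0.79*55.845 + 1*40.078 + 2*28.085 + 6*15.999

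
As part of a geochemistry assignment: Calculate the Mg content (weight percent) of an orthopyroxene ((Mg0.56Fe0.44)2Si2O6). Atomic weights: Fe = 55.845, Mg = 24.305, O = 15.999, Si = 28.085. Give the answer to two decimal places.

M((Mg0.56Fe0.44)2Si2O6) = 228.529 g/mol.
Mg contributes 1.12 × 24.305 = 27.222 g per mole.
27.222/228.529 = 0.1191 → 11.91%.

11.91 weight percent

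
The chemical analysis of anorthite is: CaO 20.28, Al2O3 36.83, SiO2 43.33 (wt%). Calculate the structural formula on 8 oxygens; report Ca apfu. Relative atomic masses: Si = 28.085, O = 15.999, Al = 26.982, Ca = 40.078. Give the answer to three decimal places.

CaO (M=56.077): mol = 0.36165; Ca = 0.36165, O = 0.36165.
Al2O3 (M=101.961): mol = 0.36122; Al = 0.72244, O = 1.08366.
SiO2 (M=60.083): mol = 0.72117; Si = 0.72117, O = 1.44234.
ΣO = 2.88765; factor = 8/ΣO = 2.77042.
Ca apfu = 0.36165 × 2.77042 = 1.002.

1.002 Ca apfu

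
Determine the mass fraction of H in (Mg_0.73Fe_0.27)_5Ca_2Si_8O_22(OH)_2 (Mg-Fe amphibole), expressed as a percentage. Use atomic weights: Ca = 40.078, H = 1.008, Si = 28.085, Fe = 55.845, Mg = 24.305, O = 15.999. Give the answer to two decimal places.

Formula mass = 3.65*24.305 + 1.35*55.845 + 2*40.078 + 8*28.085 + 24*15.999 + 2*1.008 = 854.932 g/mol, of which 2.016 g is H.
So H makes up 2.016/854.932 = 0.0024 of the mass, i.e. 0.24%.

0.24 wt%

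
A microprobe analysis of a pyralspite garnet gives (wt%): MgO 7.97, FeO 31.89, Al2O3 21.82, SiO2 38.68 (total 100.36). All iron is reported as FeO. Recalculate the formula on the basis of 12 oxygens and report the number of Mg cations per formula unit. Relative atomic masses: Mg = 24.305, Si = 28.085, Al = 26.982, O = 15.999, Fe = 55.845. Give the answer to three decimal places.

0.923 Mg apfu

MgO (M=40.304): mol = 0.19775; Mg = 0.19775, O = 0.19775.
FeO (M=71.844): mol = 0.44388; Fe = 0.44388, O = 0.44388.
Al2O3 (M=101.961): mol = 0.21400; Al = 0.42800, O = 0.64200.
SiO2 (M=60.083): mol = 0.64378; Si = 0.64378, O = 1.28756.
ΣO = 2.57119; factor = 12/ΣO = 4.66710.
Mg apfu = 0.19775 × 4.66710 = 0.923.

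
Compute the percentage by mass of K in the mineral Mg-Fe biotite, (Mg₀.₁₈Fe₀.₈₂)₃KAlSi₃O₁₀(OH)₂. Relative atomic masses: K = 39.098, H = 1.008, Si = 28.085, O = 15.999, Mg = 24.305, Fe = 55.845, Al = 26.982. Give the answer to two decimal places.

7.90 mass %

Molar mass of (Mg₀.₁₈Fe₀.₈₂)₃KAlSi₃O₁₀(OH)₂: 0.54·24.305 + 2.46·55.845 + 1·39.098 + 1·26.982 + 3·28.085 + 12·15.999 + 2·1.008 = 494.842 g/mol.
Mass of K per formula unit: 1 × 39.098 = 39.098 g.
Weight fraction K = 39.098 / 494.842 = 0.0790.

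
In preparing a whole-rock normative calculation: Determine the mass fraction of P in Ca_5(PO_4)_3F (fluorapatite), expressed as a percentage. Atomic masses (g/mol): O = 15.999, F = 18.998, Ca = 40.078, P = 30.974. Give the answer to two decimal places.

Molar mass of Ca_5(PO_4)_3F: 5·40.078 + 3·30.974 + 12·15.999 + 1·18.998 = 504.298 g/mol.
Mass of P per formula unit: 3 × 30.974 = 92.922 g.
Weight fraction P = 92.922 / 504.298 = 0.1843.

18.43 wt%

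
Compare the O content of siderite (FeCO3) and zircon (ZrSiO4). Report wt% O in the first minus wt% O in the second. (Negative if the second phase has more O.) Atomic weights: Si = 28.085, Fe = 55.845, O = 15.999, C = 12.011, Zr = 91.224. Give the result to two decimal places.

M(FeCO3) = 115.853 g/mol, so wt% O = 47.997/115.853 × 100 = 41.43%.
M(ZrSiO4) = 183.305 g/mol, so wt% O = 63.996/183.305 × 100 = 34.91%.
41.43 − 34.91 = 6.52 pp.

6.52 percentage points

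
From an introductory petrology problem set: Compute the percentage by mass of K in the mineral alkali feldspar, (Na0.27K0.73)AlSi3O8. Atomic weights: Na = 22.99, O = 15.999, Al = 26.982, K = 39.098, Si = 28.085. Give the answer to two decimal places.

10.42 mass %

Molar mass of (Na0.27K0.73)AlSi3O8: 0.27·22.99 + 0.73·39.098 + 1·26.982 + 3·28.085 + 8·15.999 = 273.978 g/mol.
Mass of K per formula unit: 0.73 × 39.098 = 28.542 g.
Weight fraction K = 28.542 / 273.978 = 0.1042.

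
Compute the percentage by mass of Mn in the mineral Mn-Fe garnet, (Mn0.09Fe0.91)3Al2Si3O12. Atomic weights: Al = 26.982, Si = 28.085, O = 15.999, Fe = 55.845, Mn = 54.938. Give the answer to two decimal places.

2.98 wt%

Formula mass = 0.27×54.938 + 2.73×55.845 + 2×26.982 + 3×28.085 + 12×15.999 = 497.497 g/mol, of which 14.833 g is Mn.
So Mn makes up 14.833/497.497 = 0.0298 of the mass, i.e. 2.98%.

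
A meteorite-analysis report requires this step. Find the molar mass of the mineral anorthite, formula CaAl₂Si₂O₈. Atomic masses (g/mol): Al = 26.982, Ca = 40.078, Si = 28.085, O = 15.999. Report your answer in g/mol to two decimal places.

The formula mass is the sum 1·40.078 + 2·26.982 + 2·28.085 + 8·15.999.

278.20 g/mol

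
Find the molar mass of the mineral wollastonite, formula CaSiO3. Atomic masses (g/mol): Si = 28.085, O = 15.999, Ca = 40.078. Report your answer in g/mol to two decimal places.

116.16 g/mol

Ca: 1 × 40.078 = 40.0780
Si: 1 × 28.085 = 28.0850
O: 3 × 15.999 = 47.9970
Summing the contributions gives the formula mass.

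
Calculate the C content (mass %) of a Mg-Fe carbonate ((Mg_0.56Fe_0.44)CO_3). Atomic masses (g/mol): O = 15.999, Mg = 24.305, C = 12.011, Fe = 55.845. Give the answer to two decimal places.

12.23 mass %

Formula mass = 0.56×24.305 + 0.44×55.845 + 1×12.011 + 3×15.999 = 98.191 g/mol, of which 12.011 g is C.
So C makes up 12.011/98.191 = 0.1223 of the mass, i.e. 12.23%.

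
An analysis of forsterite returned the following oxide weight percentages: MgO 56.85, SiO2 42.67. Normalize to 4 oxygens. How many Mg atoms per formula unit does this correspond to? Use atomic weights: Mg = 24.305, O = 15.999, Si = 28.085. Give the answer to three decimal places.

MgO: 56.85/40.304 = 1.41053 mol → 1.41053 mol Mg, 1.41053 mol O.
SiO2: 42.67/60.083 = 0.71018 mol → 0.71018 mol Si, 1.42036 mol O.
Total oxygen = 2.83089 mol. Normalization factor = 4/2.83089 = 1.41298.
Mg per 4 O = 1.41053 × 1.41298 = 1.993.

1.993 Mg apfu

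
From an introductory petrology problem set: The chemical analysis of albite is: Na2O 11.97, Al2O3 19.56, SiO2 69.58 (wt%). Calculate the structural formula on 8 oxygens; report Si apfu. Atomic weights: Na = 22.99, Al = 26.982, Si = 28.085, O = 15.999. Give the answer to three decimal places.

Na2O: 11.97/61.979 = 0.19313 mol → 0.38626 mol Na, 0.19313 mol O.
Al2O3: 19.56/101.961 = 0.19184 mol → 0.38368 mol Al, 0.57552 mol O.
SiO2: 69.58/60.083 = 1.15806 mol → 1.15806 mol Si, 2.31612 mol O.
Total oxygen = 3.08477 mol. Normalization factor = 8/3.08477 = 2.59339.
Si per 8 O = 1.15806 × 2.59339 = 3.003.

3.003 Si apfu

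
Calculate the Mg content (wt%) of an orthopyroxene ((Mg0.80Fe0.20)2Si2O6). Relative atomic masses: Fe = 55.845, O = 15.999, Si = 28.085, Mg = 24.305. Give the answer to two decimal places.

18.22 wt%

Molar mass of (Mg0.80Fe0.20)2Si2O6: 1.60*24.305 + 0.40*55.845 + 2*28.085 + 6*15.999 = 213.390 g/mol.
Mass of Mg per formula unit: 1.60 × 24.305 = 38.888 g.
Weight fraction Mg = 38.888 / 213.390 = 0.1822.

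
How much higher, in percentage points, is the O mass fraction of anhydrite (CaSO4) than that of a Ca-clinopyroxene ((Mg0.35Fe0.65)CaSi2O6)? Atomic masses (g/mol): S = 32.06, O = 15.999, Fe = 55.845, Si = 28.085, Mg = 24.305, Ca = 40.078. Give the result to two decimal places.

O in CaSO4: molar mass 136.134 g/mol; 4×15.999 = 63.996 g → 47.01 wt%.
O in (Mg0.35Fe0.65)CaSi2O6: molar mass 237.048 g/mol; 6×15.999 = 95.994 g → 40.50 wt%.
Difference = 47.01 − 40.50 = 6.51 percentage points.

6.51 percentage points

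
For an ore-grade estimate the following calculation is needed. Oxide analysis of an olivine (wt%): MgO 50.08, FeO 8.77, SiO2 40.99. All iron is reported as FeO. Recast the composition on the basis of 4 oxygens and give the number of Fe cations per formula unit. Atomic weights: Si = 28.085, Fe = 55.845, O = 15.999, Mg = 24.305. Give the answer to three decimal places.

0.179 Fe apfu

MgO (M=40.304): mol = 1.24256; Mg = 1.24256, O = 1.24256.
FeO (M=71.844): mol = 0.12207; Fe = 0.12207, O = 0.12207.
SiO2 (M=60.083): mol = 0.68222; Si = 0.68222, O = 1.36444.
ΣO = 2.72907; factor = 4/ΣO = 1.46570.
Fe apfu = 0.12207 × 1.46570 = 0.179.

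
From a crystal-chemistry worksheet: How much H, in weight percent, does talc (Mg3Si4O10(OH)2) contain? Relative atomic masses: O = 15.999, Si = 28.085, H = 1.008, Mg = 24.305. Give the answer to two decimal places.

M(Mg3Si4O10(OH)2) = 379.259 g/mol.
H contributes 2 × 1.008 = 2.016 g per mole.
2.016/379.259 = 0.0053 → 0.53%.

0.53 weight percent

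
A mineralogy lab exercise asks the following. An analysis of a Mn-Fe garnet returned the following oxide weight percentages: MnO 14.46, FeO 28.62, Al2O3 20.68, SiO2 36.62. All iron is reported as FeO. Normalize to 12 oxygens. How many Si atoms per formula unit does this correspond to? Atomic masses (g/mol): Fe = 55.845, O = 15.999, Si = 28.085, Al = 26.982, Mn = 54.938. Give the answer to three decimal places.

3.010 Si apfu

MnO (M=70.937): mol = 0.20384; Mn = 0.20384, O = 0.20384.
FeO (M=71.844): mol = 0.39836; Fe = 0.39836, O = 0.39836.
Al2O3 (M=101.961): mol = 0.20282; Al = 0.40564, O = 0.60846.
SiO2 (M=60.083): mol = 0.60949; Si = 0.60949, O = 1.21898.
ΣO = 2.42964; factor = 12/ΣO = 4.93900.
Si apfu = 0.60949 × 4.93900 = 3.010.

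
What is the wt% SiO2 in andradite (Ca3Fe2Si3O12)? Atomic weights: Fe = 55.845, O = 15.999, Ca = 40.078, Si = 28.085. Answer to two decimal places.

Formula mass = 508.167 g/mol.
3 Si → 3.0000 mol SiO2 per formula unit; M(SiO2) = 60.083, so SiO2 mass = 180.249 g.
180.249/508.167 × 100 = 35.47 wt%.

35.47 wt%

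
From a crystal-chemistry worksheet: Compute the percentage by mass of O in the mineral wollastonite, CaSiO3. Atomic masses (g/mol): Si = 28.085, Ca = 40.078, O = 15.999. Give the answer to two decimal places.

41.32 weight percent

Formula mass = 1*40.078 + 1*28.085 + 3*15.999 = 116.160 g/mol, of which 47.997 g is O.
So O makes up 47.997/116.160 = 0.4132 of the mass, i.e. 41.32%.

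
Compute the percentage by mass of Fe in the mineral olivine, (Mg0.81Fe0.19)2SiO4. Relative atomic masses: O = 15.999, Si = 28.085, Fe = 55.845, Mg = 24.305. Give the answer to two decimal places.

Molar mass of (Mg0.81Fe0.19)2SiO4: 1.62*24.305 + 0.38*55.845 + 1*28.085 + 4*15.999 = 152.676 g/mol.
Mass of Fe per formula unit: 0.38 × 55.845 = 21.221 g.
Weight fraction Fe = 21.221 / 152.676 = 0.1390.

13.90 wt%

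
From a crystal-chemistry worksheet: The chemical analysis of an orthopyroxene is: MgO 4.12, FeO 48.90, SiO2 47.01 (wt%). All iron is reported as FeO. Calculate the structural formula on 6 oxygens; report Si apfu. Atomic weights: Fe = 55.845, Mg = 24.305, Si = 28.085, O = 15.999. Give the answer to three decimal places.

MgO: 4.12/40.304 = 0.10222 mol → 0.10222 mol Mg, 0.10222 mol O.
FeO: 48.90/71.844 = 0.68064 mol → 0.68064 mol Fe, 0.68064 mol O.
SiO2: 47.01/60.083 = 0.78242 mol → 0.78242 mol Si, 1.56484 mol O.
Total oxygen = 2.34770 mol. Normalization factor = 6/2.34770 = 2.55569.
Si per 6 O = 0.78242 × 2.55569 = 2.000.

2.000 Si apfu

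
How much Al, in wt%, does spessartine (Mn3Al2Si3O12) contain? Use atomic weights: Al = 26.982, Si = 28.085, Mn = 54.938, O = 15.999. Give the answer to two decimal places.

10.90 wt%

M(Mn3Al2Si3O12) = 495.021 g/mol.
Al contributes 2 × 26.982 = 53.964 g per mole.
53.964/495.021 = 0.1090 → 10.90%.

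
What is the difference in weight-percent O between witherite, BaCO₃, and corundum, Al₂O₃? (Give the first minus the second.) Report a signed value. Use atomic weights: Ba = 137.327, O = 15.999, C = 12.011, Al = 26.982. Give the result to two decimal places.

O in BaCO₃: molar mass 197.335 g/mol; 3×15.999 = 47.997 g → 24.32 wt%.
O in Al₂O₃: molar mass 101.961 g/mol; 3×15.999 = 47.997 g → 47.07 wt%.
Difference = 24.32 − 47.07 = -22.75 percentage points.

-22.75 percentage points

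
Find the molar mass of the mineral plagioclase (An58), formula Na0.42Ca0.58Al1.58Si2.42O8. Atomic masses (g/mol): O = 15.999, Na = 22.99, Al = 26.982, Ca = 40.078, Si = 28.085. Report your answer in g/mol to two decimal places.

271.49 g/mol

The formula mass is the sum 0.42(22.99) + 0.58(40.078) + 1.58(26.982) + 2.42(28.085) + 8(15.999).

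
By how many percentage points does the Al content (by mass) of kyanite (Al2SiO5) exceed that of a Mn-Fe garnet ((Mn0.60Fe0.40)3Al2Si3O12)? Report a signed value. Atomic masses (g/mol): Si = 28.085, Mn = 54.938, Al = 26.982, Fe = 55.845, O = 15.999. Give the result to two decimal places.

M(Al2SiO5) = 162.044 g/mol, so wt% Al = 53.964/162.044 × 100 = 33.30%.
M((Mn0.60Fe0.40)3Al2Si3O12) = 496.109 g/mol, so wt% Al = 53.964/496.109 × 100 = 10.88%.
33.30 − 10.88 = 22.42 pp.

22.42 percentage points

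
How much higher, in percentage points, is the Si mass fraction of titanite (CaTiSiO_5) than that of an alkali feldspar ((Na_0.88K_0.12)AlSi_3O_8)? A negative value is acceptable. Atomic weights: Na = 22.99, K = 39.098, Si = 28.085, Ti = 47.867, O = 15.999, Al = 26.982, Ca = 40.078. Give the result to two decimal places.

First mineral: 28.085 g Si in 196.025 g formula = 14.33 wt% Si.
Second mineral: 84.255 g Si in 264.152 g formula = 31.90 wt% Si.
14.33% − 31.90% gives a difference of -17.57 percentage points.

-17.57 percentage points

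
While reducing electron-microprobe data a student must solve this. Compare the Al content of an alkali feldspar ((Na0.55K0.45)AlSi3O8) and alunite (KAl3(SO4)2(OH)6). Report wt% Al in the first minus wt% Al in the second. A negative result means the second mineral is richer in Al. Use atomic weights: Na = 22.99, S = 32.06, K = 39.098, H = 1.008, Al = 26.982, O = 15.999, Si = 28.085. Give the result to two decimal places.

-9.53 percentage points

Al in (Na0.55K0.45)AlSi3O8: molar mass 269.468 g/mol; 1×26.982 = 26.982 g → 10.01 wt%.
Al in KAl3(SO4)2(OH)6: molar mass 414.198 g/mol; 3×26.982 = 80.946 g → 19.54 wt%.
Difference = 10.01 − 19.54 = -9.53 percentage points.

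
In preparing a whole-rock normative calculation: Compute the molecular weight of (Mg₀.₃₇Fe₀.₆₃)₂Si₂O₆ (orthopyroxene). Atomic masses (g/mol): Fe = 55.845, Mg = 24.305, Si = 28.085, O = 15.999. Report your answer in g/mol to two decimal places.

240.51 g/mol

M = 0.74(24.305) + 1.26(55.845) + 2(28.085) + 6(15.999)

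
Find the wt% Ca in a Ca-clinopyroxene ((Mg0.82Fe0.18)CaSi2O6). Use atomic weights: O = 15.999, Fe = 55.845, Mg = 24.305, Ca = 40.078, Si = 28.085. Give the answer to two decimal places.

18.03 wt%

Formula mass = 0.82·24.305 + 0.18·55.845 + 1·40.078 + 2·28.085 + 6·15.999 = 222.224 g/mol, of which 40.078 g is Ca.
So Ca makes up 40.078/222.224 = 0.1803 of the mass, i.e. 18.03%.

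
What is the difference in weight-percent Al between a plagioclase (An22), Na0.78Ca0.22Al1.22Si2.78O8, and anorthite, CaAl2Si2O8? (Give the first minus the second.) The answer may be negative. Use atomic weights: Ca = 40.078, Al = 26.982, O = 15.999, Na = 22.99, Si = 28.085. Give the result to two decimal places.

-7.01 percentage points

M(Na0.78Ca0.22Al1.22Si2.78O8) = 265.736 g/mol, so wt% Al = 32.918/265.736 × 100 = 12.39%.
M(CaAl2Si2O8) = 278.204 g/mol, so wt% Al = 53.964/278.204 × 100 = 19.40%.
12.39 − 19.40 = -7.01 pp.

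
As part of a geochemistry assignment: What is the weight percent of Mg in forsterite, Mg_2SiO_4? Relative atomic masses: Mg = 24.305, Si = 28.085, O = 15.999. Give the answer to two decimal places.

Formula mass = 2*24.305 + 1*28.085 + 4*15.999 = 140.691 g/mol, of which 48.610 g is Mg.
So Mg makes up 48.610/140.691 = 0.3455 of the mass, i.e. 34.55%.

34.55 wt%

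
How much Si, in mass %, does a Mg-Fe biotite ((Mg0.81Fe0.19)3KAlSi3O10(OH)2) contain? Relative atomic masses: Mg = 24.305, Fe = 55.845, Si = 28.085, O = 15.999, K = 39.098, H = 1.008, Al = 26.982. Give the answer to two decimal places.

Formula mass = 2.43·24.305 + 0.57·55.845 + 1·39.098 + 1·26.982 + 3·28.085 + 12·15.999 + 2·1.008 = 435.232 g/mol, of which 84.255 g is Si.
So Si makes up 84.255/435.232 = 0.1936 of the mass, i.e. 19.36%.

19.36 mass %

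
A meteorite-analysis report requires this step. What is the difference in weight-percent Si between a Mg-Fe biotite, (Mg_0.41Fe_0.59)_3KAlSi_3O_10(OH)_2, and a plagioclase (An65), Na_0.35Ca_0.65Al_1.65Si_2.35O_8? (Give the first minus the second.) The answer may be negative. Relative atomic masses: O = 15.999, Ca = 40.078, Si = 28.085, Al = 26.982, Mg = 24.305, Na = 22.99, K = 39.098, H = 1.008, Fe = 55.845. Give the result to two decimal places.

-6.40 percentage points

Si in (Mg_0.41Fe_0.59)_3KAlSi_3O_10(OH)_2: molar mass 473.080 g/mol; 3×28.085 = 84.255 g → 17.81 wt%.
Si in Na_0.35Ca_0.65Al_1.65Si_2.35O_8: molar mass 272.609 g/mol; 2.35×28.085 = 66.000 g → 24.21 wt%.
Difference = 17.81 − 24.21 = -6.40 percentage points.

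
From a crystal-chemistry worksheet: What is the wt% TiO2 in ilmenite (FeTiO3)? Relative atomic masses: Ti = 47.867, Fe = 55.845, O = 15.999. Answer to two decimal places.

Formula mass = 151.709 g/mol.
1 Ti → 1.0000 mol TiO2 per formula unit; M(TiO2) = 79.865, so TiO2 mass = 79.865 g.
79.865/151.709 × 100 = 52.64 wt%.

52.64 wt%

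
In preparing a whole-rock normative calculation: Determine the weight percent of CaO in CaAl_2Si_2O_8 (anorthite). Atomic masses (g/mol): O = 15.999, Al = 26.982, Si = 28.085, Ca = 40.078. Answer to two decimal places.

Formula mass = 278.204 g/mol.
1 Ca → 1.0000 mol CaO per formula unit; M(CaO) = 56.077, so CaO mass = 56.077 g.
56.077/278.204 × 100 = 20.16 wt%.

20.16 wt%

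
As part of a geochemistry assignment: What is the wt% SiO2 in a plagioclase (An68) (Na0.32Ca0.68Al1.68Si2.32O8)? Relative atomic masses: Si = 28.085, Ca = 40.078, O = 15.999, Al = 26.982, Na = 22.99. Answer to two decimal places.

51.04 wt%

Molar mass of Na0.32Ca0.68Al1.68Si2.32O8 = 0.32×22.99 + 0.68×40.078 + 1.68×26.982 + 2.32×28.085 + 8×15.999 = 273.089 g/mol.
Each formula unit contains 2.32 Si, equivalent to 2.32/1 = 2.3200 mol SiO2.
M(SiO2) = 1×28.085 + 2×15.999 = 60.083 g/mol.
Mass of SiO2 per formula unit = 2.3200 × 60.083 = 139.393 g.
SiO2 wt% = 139.393 / 273.089 × 100 = 51.04%.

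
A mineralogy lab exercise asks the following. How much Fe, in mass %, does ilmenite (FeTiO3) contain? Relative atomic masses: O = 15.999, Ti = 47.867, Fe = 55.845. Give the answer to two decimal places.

36.81 mass %

Molar mass of FeTiO3: 1×55.845 + 1×47.867 + 3×15.999 = 151.709 g/mol.
Mass of Fe per formula unit: 1 × 55.845 = 55.845 g.
Weight fraction Fe = 55.845 / 151.709 = 0.3681.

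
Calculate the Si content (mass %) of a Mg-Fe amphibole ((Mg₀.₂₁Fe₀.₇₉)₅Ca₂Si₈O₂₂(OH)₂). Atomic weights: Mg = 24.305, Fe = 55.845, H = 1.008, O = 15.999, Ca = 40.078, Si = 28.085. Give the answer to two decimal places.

23.98 mass %

Formula mass = 1.05×24.305 + 3.95×55.845 + 2×40.078 + 8×28.085 + 24×15.999 + 2×1.008 = 936.936 g/mol, of which 224.680 g is Si.
So Si makes up 224.680/936.936 = 0.2398 of the mass, i.e. 23.98%.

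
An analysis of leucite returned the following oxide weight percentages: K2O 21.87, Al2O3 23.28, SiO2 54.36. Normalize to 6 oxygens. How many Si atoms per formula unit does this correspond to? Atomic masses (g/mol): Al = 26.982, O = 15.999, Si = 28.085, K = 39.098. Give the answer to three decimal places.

21.87 wt% K2O ÷ 94.195 g/mol = 0.23218 mol, giving 0.46436 K and 0.23218 O.
23.28 wt% Al2O3 ÷ 101.961 g/mol = 0.22832 mol, giving 0.45664 Al and 0.68496 O.
54.36 wt% SiO2 ÷ 60.083 g/mol = 0.90475 mol, giving 0.90475 Si and 1.80950 O.
Oxygen sums to 2.72664; scaling by 6/2.72664 = 2.20051 puts the formula on 6 O.
Si: 0.90475 × 2.20051 = 1.991 atoms per formula unit.

1.991 Si apfu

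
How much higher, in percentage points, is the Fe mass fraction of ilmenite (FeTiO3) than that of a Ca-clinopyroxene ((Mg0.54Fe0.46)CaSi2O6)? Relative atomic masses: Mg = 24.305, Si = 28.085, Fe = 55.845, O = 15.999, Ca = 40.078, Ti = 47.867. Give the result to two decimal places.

25.69 percentage points

M(FeTiO3) = 151.709 g/mol, so wt% Fe = 55.845/151.709 × 100 = 36.81%.
M((Mg0.54Fe0.46)CaSi2O6) = 231.055 g/mol, so wt% Fe = 25.689/231.055 × 100 = 11.12%.
36.81 − 11.12 = 25.69 pp.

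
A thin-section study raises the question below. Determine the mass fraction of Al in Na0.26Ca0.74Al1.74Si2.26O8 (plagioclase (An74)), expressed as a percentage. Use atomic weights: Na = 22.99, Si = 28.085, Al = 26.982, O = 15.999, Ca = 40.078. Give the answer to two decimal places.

17.13 weight percent

Molar mass of Na0.26Ca0.74Al1.74Si2.26O8: 0.26·22.99 + 0.74·40.078 + 1.74·26.982 + 2.26·28.085 + 8·15.999 = 274.048 g/mol.
Mass of Al per formula unit: 1.74 × 26.982 = 46.949 g.
Weight fraction Al = 46.949 / 274.048 = 0.1713.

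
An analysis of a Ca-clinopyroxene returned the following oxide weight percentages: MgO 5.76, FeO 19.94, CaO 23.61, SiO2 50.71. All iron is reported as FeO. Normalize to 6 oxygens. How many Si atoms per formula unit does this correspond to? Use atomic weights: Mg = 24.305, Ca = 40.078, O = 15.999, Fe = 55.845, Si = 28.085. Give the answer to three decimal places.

2.002 Si apfu

5.76 wt% MgO ÷ 40.304 g/mol = 0.14291 mol, giving 0.14291 Mg and 0.14291 O.
19.94 wt% FeO ÷ 71.844 g/mol = 0.27755 mol, giving 0.27755 Fe and 0.27755 O.
23.61 wt% CaO ÷ 56.077 g/mol = 0.42103 mol, giving 0.42103 Ca and 0.42103 O.
50.71 wt% SiO2 ÷ 60.083 g/mol = 0.84400 mol, giving 0.84400 Si and 1.68800 O.
Oxygen sums to 2.52949; scaling by 6/2.52949 = 2.37202 puts the formula on 6 O.
Si: 0.84400 × 2.37202 = 2.002 atoms per formula unit.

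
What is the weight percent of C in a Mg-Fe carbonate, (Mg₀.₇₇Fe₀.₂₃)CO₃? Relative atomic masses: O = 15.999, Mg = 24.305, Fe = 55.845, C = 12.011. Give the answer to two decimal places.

13.12 mass %

Molar mass of (Mg₀.₇₇Fe₀.₂₃)CO₃: 0.77×24.305 + 0.23×55.845 + 1×12.011 + 3×15.999 = 91.567 g/mol.
Mass of C per formula unit: 1 × 12.011 = 12.011 g.
Weight fraction C = 12.011 / 91.567 = 0.1312.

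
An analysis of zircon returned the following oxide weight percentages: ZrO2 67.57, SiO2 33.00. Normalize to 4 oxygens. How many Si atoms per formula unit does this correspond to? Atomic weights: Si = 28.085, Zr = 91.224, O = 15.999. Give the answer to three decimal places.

1.001 Si apfu

ZrO2: 67.57/123.222 = 0.54836 mol → 0.54836 mol Zr, 1.09672 mol O.
SiO2: 33.00/60.083 = 0.54924 mol → 0.54924 mol Si, 1.09848 mol O.
Total oxygen = 2.19520 mol. Normalization factor = 4/2.19520 = 1.82216.
Si per 4 O = 0.54924 × 1.82216 = 1.001.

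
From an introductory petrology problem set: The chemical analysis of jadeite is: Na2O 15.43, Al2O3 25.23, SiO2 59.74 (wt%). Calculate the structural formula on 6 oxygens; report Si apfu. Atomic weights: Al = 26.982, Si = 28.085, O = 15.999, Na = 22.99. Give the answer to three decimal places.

2.002 Si apfu

Na2O (M=61.979): mol = 0.24896; Na = 0.49792, O = 0.24896.
Al2O3 (M=101.961): mol = 0.24745; Al = 0.49490, O = 0.74235.
SiO2 (M=60.083): mol = 0.99429; Si = 0.99429, O = 1.98858.
ΣO = 2.97989; factor = 6/ΣO = 2.01350.
Si apfu = 0.99429 × 2.01350 = 2.002.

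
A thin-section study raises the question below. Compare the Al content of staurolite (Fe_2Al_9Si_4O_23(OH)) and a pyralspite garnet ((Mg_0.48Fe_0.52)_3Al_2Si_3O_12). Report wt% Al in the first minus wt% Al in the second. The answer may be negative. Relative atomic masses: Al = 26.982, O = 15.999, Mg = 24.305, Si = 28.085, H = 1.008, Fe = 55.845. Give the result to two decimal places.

16.58 percentage points

First mineral: 242.838 g Al in 851.852 g formula = 28.51 wt% Al.
Second mineral: 53.964 g Al in 452.324 g formula = 11.93 wt% Al.
28.51% − 11.93% gives a difference of 16.58 percentage points.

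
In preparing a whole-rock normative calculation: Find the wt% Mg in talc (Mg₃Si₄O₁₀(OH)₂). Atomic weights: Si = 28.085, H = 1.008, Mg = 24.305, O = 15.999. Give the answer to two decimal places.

Molar mass of Mg₃Si₄O₁₀(OH)₂: 3·24.305 + 4·28.085 + 12·15.999 + 2·1.008 = 379.259 g/mol.
Mass of Mg per formula unit: 3 × 24.305 = 72.915 g.
Weight fraction Mg = 72.915 / 379.259 = 0.1923.

19.23 mass %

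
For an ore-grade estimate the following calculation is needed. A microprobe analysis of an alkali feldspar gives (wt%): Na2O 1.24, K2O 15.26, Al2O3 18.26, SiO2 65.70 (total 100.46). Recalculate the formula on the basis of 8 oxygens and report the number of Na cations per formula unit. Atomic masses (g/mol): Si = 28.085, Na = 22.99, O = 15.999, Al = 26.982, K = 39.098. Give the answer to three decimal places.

0.110 Na apfu

Na2O (M=61.979): mol = 0.02001; Na = 0.04002, O = 0.02001.
K2O (M=94.195): mol = 0.16200; K = 0.32400, O = 0.16200.
Al2O3 (M=101.961): mol = 0.17909; Al = 0.35818, O = 0.53727.
SiO2 (M=60.083): mol = 1.09349; Si = 1.09349, O = 2.18698.
ΣO = 2.90626; factor = 8/ΣO = 2.75268.
Na apfu = 0.04002 × 2.75268 = 0.110.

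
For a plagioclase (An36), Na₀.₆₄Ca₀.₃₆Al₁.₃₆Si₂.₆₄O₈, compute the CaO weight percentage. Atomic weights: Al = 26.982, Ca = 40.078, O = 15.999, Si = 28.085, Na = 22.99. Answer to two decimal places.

7.53 wt%

Molar mass of Na₀.₆₄Ca₀.₃₆Al₁.₃₆Si₂.₆₄O₈ = 0.64*22.99 + 0.36*40.078 + 1.36*26.982 + 2.64*28.085 + 8*15.999 = 267.974 g/mol.
Each formula unit contains 0.36 Ca, equivalent to 0.36/1 = 0.3600 mol CaO.
M(CaO) = 1×40.078 + 1×15.999 = 56.077 g/mol.
Mass of CaO per formula unit = 0.3600 × 56.077 = 20.188 g.
CaO wt% = 20.188 / 267.974 × 100 = 7.53%.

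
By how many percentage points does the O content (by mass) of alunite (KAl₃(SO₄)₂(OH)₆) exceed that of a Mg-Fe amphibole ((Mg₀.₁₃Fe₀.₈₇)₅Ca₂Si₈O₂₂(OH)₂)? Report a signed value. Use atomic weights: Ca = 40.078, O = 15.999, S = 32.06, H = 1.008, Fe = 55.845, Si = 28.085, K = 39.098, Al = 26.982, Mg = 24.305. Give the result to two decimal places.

13.64 percentage points

First mineral: 223.986 g O in 414.198 g formula = 54.08 wt% O.
Second mineral: 383.976 g O in 949.552 g formula = 40.44 wt% O.
54.08% − 40.44% gives a difference of 13.64 percentage points.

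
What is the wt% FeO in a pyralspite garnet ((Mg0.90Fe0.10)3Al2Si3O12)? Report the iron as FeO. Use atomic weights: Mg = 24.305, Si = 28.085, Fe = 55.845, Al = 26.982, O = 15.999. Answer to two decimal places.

5.22 wt%

Formula mass = 412.584 g/mol.
0.30 Fe → 0.3000 mol FeO per formula unit; M(FeO) = 71.844, so FeO mass = 21.553 g.
21.553/412.584 × 100 = 5.22 wt%.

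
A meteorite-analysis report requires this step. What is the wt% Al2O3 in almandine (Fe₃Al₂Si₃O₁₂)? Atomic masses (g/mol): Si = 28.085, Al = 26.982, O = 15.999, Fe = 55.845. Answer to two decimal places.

20.48 wt%

Formula mass = 497.742 g/mol.
2 Al → 1.0000 mol Al2O3 per formula unit; M(Al2O3) = 101.961, so Al2O3 mass = 101.961 g.
101.961/497.742 × 100 = 20.48 wt%.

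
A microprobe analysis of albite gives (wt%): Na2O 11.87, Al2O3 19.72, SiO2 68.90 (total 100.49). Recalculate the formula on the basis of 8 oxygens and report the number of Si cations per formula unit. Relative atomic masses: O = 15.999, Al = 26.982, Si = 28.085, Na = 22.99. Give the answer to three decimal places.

2.993 Si apfu

11.87 wt% Na2O ÷ 61.979 g/mol = 0.19152 mol, giving 0.38304 Na and 0.19152 O.
19.72 wt% Al2O3 ÷ 101.961 g/mol = 0.19341 mol, giving 0.38682 Al and 0.58023 O.
68.90 wt% SiO2 ÷ 60.083 g/mol = 1.14675 mol, giving 1.14675 Si and 2.29350 O.
Oxygen sums to 3.06525; scaling by 8/3.06525 = 2.60990 puts the formula on 8 O.
Si: 1.14675 × 2.60990 = 2.993 atoms per formula unit.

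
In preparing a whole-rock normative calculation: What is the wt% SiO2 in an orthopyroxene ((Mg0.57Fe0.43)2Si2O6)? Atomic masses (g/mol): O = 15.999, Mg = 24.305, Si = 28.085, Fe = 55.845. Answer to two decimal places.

52.73 wt%

Formula mass = 227.898 g/mol.
2 Si → 2.0000 mol SiO2 per formula unit; M(SiO2) = 60.083, so SiO2 mass = 120.166 g.
120.166/227.898 × 100 = 52.73 wt%.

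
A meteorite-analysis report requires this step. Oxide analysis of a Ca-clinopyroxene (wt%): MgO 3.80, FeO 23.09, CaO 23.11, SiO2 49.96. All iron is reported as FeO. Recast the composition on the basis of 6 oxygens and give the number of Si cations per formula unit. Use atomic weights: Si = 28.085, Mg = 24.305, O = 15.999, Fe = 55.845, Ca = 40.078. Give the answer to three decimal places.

MgO: 3.80/40.304 = 0.09428 mol → 0.09428 mol Mg, 0.09428 mol O.
FeO: 23.09/71.844 = 0.32139 mol → 0.32139 mol Fe, 0.32139 mol O.
CaO: 23.11/56.077 = 0.41211 mol → 0.41211 mol Ca, 0.41211 mol O.
SiO2: 49.96/60.083 = 0.83152 mol → 0.83152 mol Si, 1.66304 mol O.
Total oxygen = 2.49082 mol. Normalization factor = 6/2.49082 = 2.40885.
Si per 6 O = 0.83152 × 2.40885 = 2.003.

2.003 Si apfu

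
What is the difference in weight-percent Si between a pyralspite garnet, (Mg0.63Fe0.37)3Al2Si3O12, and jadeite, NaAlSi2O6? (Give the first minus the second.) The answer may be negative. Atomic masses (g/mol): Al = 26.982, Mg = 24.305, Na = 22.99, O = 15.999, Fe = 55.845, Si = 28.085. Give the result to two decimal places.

-8.56 percentage points

Si in (Mg0.63Fe0.37)3Al2Si3O12: molar mass 438.131 g/mol; 3×28.085 = 84.255 g → 19.23 wt%.
Si in NaAlSi2O6: molar mass 202.136 g/mol; 2×28.085 = 56.170 g → 27.79 wt%.
Difference = 19.23 − 27.79 = -8.56 percentage points.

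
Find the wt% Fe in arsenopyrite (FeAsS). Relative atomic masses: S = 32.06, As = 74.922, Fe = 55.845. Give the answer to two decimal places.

M(FeAsS) = 162.827 g/mol.
Fe contributes 1 × 55.845 = 55.845 g per mole.
55.845/162.827 = 0.3430 → 34.30%.

34.30 mass %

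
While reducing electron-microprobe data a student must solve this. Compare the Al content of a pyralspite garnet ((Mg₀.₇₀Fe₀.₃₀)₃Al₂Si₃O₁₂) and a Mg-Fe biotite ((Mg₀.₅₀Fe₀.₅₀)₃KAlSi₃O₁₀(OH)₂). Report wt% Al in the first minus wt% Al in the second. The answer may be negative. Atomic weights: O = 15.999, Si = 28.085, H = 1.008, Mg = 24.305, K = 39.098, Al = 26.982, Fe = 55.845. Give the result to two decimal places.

6.70 percentage points

M((Mg₀.₇₀Fe₀.₃₀)₃Al₂Si₃O₁₂) = 431.508 g/mol, so wt% Al = 53.964/431.508 × 100 = 12.51%.
M((Mg₀.₅₀Fe₀.₅₀)₃KAlSi₃O₁₀(OH)₂) = 464.564 g/mol, so wt% Al = 26.982/464.564 × 100 = 5.81%.
12.51 − 5.81 = 6.70 pp.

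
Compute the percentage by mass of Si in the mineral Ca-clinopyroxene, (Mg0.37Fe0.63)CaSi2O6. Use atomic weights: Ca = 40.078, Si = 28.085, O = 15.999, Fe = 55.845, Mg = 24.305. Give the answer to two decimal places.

23.76 weight percent

Molar mass of (Mg0.37Fe0.63)CaSi2O6: 0.37×24.305 + 0.63×55.845 + 1×40.078 + 2×28.085 + 6×15.999 = 236.417 g/mol.
Mass of Si per formula unit: 2 × 28.085 = 56.170 g.
Weight fraction Si = 56.170 / 236.417 = 0.2376.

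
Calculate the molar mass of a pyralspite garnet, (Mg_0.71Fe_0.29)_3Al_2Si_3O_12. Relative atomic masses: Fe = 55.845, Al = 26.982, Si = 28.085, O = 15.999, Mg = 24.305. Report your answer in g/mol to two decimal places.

The formula mass is the sum 2.13×24.305 + 0.87×55.845 + 2×26.982 + 3×28.085 + 12×15.999.

430.56 g/mol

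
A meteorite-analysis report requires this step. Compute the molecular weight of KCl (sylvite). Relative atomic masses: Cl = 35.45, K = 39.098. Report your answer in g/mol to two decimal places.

K: 1 × 39.098 = 39.0980
Cl: 1 × 35.45 = 35.4500
Summing the contributions gives the formula mass.

74.55 g/mol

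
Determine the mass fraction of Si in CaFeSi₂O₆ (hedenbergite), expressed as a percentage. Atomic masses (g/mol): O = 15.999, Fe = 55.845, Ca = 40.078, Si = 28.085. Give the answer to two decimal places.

22.64 wt%

M(CaFeSi₂O₆) = 248.087 g/mol.
Si contributes 2 × 28.085 = 56.170 g per mole.
56.170/248.087 = 0.2264 → 22.64%.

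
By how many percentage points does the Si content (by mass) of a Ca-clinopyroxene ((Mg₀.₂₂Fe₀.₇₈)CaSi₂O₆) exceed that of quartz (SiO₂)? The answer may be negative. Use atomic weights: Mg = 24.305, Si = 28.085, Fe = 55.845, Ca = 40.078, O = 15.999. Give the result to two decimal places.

-23.45 percentage points

First mineral: 56.170 g Si in 241.148 g formula = 23.29 wt% Si.
Second mineral: 28.085 g Si in 60.083 g formula = 46.74 wt% Si.
23.29% − 46.74% gives a difference of -23.45 percentage points.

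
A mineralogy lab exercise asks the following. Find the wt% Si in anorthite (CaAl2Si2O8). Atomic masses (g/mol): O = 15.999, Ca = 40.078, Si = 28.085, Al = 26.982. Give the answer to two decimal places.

20.19 weight percent

Molar mass of CaAl2Si2O8: 1·40.078 + 2·26.982 + 2·28.085 + 8·15.999 = 278.204 g/mol.
Mass of Si per formula unit: 2 × 28.085 = 56.170 g.
Weight fraction Si = 56.170 / 278.204 = 0.2019.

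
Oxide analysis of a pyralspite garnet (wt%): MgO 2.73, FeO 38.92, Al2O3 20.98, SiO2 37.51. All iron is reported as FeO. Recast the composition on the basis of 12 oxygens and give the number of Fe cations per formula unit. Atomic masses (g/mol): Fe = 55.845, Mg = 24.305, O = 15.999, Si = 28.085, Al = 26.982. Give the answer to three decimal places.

2.73 wt% MgO ÷ 40.304 g/mol = 0.06774 mol, giving 0.06774 Mg and 0.06774 O.
38.92 wt% FeO ÷ 71.844 g/mol = 0.54173 mol, giving 0.54173 Fe and 0.54173 O.
20.98 wt% Al2O3 ÷ 101.961 g/mol = 0.20576 mol, giving 0.41152 Al and 0.61728 O.
37.51 wt% SiO2 ÷ 60.083 g/mol = 0.62430 mol, giving 0.62430 Si and 1.24860 O.
Oxygen sums to 2.47535; scaling by 12/2.47535 = 4.84780 puts the formula on 12 O.
Fe: 0.54173 × 4.84780 = 2.626 atoms per formula unit.

2.626 Fe apfu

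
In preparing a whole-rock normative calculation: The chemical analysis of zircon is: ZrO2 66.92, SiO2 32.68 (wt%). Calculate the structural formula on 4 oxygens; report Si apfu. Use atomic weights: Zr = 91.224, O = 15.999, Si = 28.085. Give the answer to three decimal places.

ZrO2: 66.92/123.222 = 0.54308 mol → 0.54308 mol Zr, 1.08616 mol O.
SiO2: 32.68/60.083 = 0.54391 mol → 0.54391 mol Si, 1.08782 mol O.
Total oxygen = 2.17398 mol. Normalization factor = 4/2.17398 = 1.83994.
Si per 4 O = 0.54391 × 1.83994 = 1.001.

1.001 Si apfu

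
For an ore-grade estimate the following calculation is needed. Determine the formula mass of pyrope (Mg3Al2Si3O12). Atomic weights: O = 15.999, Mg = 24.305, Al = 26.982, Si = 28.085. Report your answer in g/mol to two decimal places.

Mg: 3 × 24.305 = 72.9150
Al: 2 × 26.982 = 53.9640
Si: 3 × 28.085 = 84.2550
O: 12 × 15.999 = 191.9880
Summing the contributions gives the formula mass.

403.12 g/mol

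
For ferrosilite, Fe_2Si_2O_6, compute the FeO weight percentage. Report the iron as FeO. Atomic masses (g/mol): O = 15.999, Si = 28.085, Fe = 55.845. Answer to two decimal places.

M(Fe_2Si_2O_6) = 263.854 g/mol; M(FeO) = 71.844 g/mol.
Moles FeO per formula unit = 2 Fe ÷ 1 = 2.0000.
FeO fraction = (2.0000 × 71.844) / 263.854 = 143.688/263.854 = 0.5446.

54.46 wt%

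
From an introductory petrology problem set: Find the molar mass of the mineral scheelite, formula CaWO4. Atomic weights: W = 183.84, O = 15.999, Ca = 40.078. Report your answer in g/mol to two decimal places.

287.91 g/mol

The formula mass is the sum 1·40.078 + 1·183.84 + 4·15.999.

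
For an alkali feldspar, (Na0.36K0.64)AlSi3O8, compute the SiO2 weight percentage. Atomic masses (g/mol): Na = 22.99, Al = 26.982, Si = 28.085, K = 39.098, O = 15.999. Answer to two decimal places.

Formula mass = 272.528 g/mol.
3 Si → 3.0000 mol SiO2 per formula unit; M(SiO2) = 60.083, so SiO2 mass = 180.249 g.
180.249/272.528 × 100 = 66.14 wt%.

66.14 wt%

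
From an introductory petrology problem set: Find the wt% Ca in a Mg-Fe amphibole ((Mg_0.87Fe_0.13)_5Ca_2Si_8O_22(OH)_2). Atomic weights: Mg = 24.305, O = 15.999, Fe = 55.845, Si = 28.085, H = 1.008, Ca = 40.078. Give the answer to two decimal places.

Formula mass = 4.35×24.305 + 0.65×55.845 + 2×40.078 + 8×28.085 + 24×15.999 + 2×1.008 = 832.854 g/mol, of which 80.156 g is Ca.
So Ca makes up 80.156/832.854 = 0.0962 of the mass, i.e. 9.62%.

9.62 weight percent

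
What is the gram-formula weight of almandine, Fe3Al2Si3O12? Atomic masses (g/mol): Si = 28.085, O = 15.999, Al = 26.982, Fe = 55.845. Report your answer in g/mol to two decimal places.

Fe: 3 × 55.845 = 167.5350
Al: 2 × 26.982 = 53.9640
Si: 3 × 28.085 = 84.2550
O: 12 × 15.999 = 191.9880
Summing the contributions gives the formula mass.

497.74 g/mol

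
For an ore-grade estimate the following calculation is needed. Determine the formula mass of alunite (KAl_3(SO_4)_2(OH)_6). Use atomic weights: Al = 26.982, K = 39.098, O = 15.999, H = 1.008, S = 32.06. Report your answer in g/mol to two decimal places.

414.20 g/mol

The formula mass is the sum 1(39.098) + 3(26.982) + 2(32.06) + 14(15.999) + 6(1.008).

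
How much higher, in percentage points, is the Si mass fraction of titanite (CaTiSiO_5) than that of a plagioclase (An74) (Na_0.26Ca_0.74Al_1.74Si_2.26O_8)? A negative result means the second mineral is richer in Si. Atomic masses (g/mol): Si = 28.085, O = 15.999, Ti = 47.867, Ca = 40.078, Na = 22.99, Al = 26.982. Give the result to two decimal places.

M(CaTiSiO_5) = 196.025 g/mol, so wt% Si = 28.085/196.025 × 100 = 14.33%.
M(Na_0.26Ca_0.74Al_1.74Si_2.26O_8) = 274.048 g/mol, so wt% Si = 63.472/274.048 × 100 = 23.16%.
14.33 − 23.16 = -8.83 pp.

-8.83 percentage points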